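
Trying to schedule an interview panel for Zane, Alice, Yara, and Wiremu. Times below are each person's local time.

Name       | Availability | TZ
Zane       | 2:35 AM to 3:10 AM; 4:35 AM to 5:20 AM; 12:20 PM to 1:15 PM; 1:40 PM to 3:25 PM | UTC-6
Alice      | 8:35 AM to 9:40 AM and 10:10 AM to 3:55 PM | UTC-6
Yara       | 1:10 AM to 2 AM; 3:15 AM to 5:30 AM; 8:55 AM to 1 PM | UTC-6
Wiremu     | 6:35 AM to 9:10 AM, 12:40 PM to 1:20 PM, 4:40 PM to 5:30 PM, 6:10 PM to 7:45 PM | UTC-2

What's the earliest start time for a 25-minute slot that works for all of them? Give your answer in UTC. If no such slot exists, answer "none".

Zane in UTC: 08:35-09:10, 10:35-11:20, 18:20-19:15, 19:40-21:25 (add 6h to convert from UTC-6).
Alice in UTC: 14:35-15:40, 16:10-21:55 (add 6h to convert from UTC-6).
Yara in UTC: 07:10-08:00, 09:15-11:30, 14:55-19:00 (add 6h to convert from UTC-6).
Wiremu in UTC: 08:35-11:10, 14:40-15:20, 18:40-19:30, 20:10-21:45 (add 2h to convert from UTC-2).
Zane ∩ Alice: 18:20-19:15, 19:40-21:25.
Zane ∩ Alice ∩ Yara: 18:20-19:00.
Zane ∩ Alice ∩ Yara ∩ Wiremu: 18:40-19:00.
No common window is at least 25 minutes long.

none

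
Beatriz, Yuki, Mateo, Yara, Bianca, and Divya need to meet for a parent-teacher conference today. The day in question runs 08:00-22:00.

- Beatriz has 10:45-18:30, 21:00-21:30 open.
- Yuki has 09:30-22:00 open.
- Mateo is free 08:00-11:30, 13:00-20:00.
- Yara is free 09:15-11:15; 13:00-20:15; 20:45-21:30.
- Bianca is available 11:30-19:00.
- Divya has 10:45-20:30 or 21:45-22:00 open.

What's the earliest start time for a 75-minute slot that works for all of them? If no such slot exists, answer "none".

13:00

Beatriz ∩ Yuki: 10:45-18:30, 21:00-21:30.
Beatriz ∩ Yuki ∩ Mateo: 10:45-11:30, 13:00-18:30.
Beatriz ∩ Yuki ∩ Mateo ∩ Yara: 10:45-11:15, 13:00-18:30.
Beatriz ∩ Yuki ∩ Mateo ∩ Yara ∩ Bianca: 13:00-18:30.
Beatriz ∩ Yuki ∩ Mateo ∩ Yara ∩ Bianca ∩ Divya: 13:00-18:30.
So the common availability across everyone is 13:00-18:30.
The first common window of at least 75 minutes is 13:00-18:30, so the earliest start is 13:00.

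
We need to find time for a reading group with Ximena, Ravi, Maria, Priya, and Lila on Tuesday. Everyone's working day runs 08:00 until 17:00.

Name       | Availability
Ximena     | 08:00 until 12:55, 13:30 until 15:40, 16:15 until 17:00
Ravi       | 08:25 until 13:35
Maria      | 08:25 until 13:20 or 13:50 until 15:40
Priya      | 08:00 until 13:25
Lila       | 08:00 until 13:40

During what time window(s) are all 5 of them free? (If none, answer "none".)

08:25-12:55

Ximena ∩ Ravi: 08:25-12:55, 13:30-13:35.
Ximena ∩ Ravi ∩ Maria: 08:25-12:55.
Ximena ∩ Ravi ∩ Maria ∩ Priya: 08:25-12:55.
Ximena ∩ Ravi ∩ Maria ∩ Priya ∩ Lila: 08:25-12:55.
So the common availability across everyone is 08:25-12:55.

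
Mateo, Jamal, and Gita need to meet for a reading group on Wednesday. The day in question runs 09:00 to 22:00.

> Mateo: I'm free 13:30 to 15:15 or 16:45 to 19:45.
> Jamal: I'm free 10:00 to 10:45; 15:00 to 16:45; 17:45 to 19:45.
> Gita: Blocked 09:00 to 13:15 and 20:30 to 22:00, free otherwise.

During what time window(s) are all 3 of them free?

15:00-15:15, 17:45-19:45

Mateo free: 13:30-15:15, 16:45-19:45.
Jamal free: 10:00-10:45, 15:00-16:45, 17:45-19:45.
Gita free: 13:15-20:30 (invert busy blocks within the working day).
Mateo ∩ Jamal: 15:00-15:15, 17:45-19:45.
Mateo ∩ Jamal ∩ Gita: 15:00-15:15, 17:45-19:45.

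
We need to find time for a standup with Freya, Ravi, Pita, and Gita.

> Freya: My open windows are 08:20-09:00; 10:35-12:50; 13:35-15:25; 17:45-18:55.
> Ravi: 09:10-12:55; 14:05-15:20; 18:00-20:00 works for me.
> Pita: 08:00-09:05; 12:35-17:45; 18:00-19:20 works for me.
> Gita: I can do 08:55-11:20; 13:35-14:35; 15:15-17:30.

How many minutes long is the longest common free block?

Freya ∩ Ravi: 10:35-12:50, 14:05-15:20, 18:00-18:55.
Freya ∩ Ravi ∩ Pita: 12:35-12:50, 14:05-15:20, 18:00-18:55.
Freya ∩ Ravi ∩ Pita ∩ Gita: 14:05-14:35, 15:15-15:20.
The longest is 14:05-14:35 at 30 minutes.

30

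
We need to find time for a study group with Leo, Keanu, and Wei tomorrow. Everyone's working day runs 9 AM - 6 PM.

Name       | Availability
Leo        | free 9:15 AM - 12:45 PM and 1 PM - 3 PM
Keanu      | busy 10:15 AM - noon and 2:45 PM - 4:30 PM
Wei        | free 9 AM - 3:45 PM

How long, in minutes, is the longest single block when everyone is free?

Leo free: 09:15-12:45, 13:00-15:00.
Keanu free: 09:00-10:15, 12:00-14:45, 16:30-18:00 (invert busy blocks within the working day).
Wei free: 09:00-15:45.
Leo ∩ Keanu: 09:15-10:15, 12:00-12:45, 13:00-14:45.
Leo ∩ Keanu ∩ Wei: 09:15-10:15, 12:00-12:45, 13:00-14:45.
So the common availability across everyone is 09:15-10:15, 12:00-12:45, 13:00-14:45.
The longest is 13:00-14:45 at 105 minutes.

105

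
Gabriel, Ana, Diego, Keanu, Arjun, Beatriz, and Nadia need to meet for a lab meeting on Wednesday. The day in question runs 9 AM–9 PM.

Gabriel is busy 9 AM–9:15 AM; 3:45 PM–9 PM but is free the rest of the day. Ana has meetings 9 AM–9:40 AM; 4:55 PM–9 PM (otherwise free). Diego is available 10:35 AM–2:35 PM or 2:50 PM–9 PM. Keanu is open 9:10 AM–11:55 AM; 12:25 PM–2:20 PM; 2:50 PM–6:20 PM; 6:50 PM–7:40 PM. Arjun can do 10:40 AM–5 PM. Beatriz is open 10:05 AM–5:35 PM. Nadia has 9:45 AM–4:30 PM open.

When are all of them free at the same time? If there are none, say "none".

Gabriel free: 09:15-15:45 (invert busy blocks within the working day).
Ana free: 09:40-16:55 (invert busy blocks within the working day).
Diego free: 10:35-14:35, 14:50-21:00.
Keanu free: 09:10-11:55, 12:25-14:20, 14:50-18:20, 18:50-19:40.
Arjun free: 10:40-17:00.
Beatriz free: 10:05-17:35.
Nadia free: 09:45-16:30.
Gabriel ∩ Ana: 09:40-15:45.
Gabriel ∩ Ana ∩ Diego: 10:35-14:35, 14:50-15:45.
Gabriel ∩ Ana ∩ Diego ∩ Keanu: 10:35-11:55, 12:25-14:20, 14:50-15:45.
Gabriel ∩ Ana ∩ Diego ∩ Keanu ∩ Arjun: 10:40-11:55, 12:25-14:20, 14:50-15:45.
Gabriel ∩ Ana ∩ Diego ∩ Keanu ∩ Arjun ∩ Beatriz: 10:40-11:55, 12:25-14:20, 14:50-15:45.
Gabriel ∩ Ana ∩ Diego ∩ Keanu ∩ Arjun ∩ Beatriz ∩ Nadia: 10:40-11:55, 12:25-14:20, 14:50-15:45.
Those are the intersection windows.

10:40-11:55, 12:25-14:20, 14:50-15:45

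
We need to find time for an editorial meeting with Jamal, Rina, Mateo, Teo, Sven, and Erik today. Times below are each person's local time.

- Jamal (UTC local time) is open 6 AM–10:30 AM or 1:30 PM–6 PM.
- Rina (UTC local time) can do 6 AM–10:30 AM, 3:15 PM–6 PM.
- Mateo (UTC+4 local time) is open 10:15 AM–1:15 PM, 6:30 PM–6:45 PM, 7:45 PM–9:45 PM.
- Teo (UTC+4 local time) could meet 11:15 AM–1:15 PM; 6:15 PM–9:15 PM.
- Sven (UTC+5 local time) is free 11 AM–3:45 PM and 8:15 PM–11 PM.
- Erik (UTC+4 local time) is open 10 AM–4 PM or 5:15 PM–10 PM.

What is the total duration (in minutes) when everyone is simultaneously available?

210

Jamal in UTC: 06:00-10:30, 13:30-18:00.
Rina in UTC: 06:00-10:30, 15:15-18:00.
Mateo in UTC: 06:15-09:15, 14:30-14:45, 15:45-17:45 (subtract 4h to convert from UTC+4).
Teo in UTC: 07:15-09:15, 14:15-17:15 (subtract 4h to convert from UTC+4).
Sven in UTC: 06:00-10:45, 15:15-18:00 (subtract 5h to convert from UTC+5).
Erik in UTC: 06:00-12:00, 13:15-18:00 (subtract 4h to convert from UTC+4).
Jamal ∩ Rina: 06:00-10:30, 15:15-18:00.
Jamal ∩ Rina ∩ Mateo: 06:15-09:15, 15:45-17:45.
Jamal ∩ Rina ∩ Mateo ∩ Teo: 07:15-09:15, 15:45-17:15.
Jamal ∩ Rina ∩ Mateo ∩ Teo ∩ Sven: 07:15-09:15, 15:45-17:15.
Jamal ∩ Rina ∩ Mateo ∩ Teo ∩ Sven ∩ Erik: 07:15-09:15, 15:45-17:15.
Summing the common windows: 120 + 90 = 210 minutes.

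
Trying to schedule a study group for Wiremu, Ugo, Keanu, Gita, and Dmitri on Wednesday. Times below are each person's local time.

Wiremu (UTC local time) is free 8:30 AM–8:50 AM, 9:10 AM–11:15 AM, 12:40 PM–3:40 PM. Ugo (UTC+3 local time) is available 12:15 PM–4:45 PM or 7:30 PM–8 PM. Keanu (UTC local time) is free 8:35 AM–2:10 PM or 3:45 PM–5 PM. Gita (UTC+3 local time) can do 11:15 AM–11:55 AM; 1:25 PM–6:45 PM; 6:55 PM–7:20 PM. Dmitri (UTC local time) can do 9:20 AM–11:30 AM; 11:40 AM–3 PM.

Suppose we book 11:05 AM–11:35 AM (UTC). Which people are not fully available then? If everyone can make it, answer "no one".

Dmitri, Wiremu

Wiremu in UTC: 08:30-08:50, 09:10-11:15, 12:40-15:40.
Ugo in UTC: 09:15-13:45, 16:30-17:00 (subtract 3h to convert from UTC+3).
Keanu in UTC: 08:35-14:10, 15:45-17:00.
Gita in UTC: 08:15-08:55, 10:25-15:45, 15:55-16:20 (subtract 3h to convert from UTC+3).
Dmitri in UTC: 09:20-11:30, 11:40-15:00.
Wiremu: not fully free for 11:05-11:35. Ugo: free for 11:05-11:35. Keanu: free for 11:05-11:35. Gita: free for 11:05-11:35. Dmitri: not fully free for 11:05-11:35.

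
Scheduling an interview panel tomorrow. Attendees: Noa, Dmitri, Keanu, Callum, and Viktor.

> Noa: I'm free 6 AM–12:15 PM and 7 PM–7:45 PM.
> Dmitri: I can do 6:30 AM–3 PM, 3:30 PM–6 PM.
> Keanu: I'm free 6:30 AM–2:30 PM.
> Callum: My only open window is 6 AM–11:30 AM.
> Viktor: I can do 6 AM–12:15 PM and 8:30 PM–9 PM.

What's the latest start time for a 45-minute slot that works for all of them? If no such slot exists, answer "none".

10:45

Noa ∩ Dmitri: 06:30-12:15.
Noa ∩ Dmitri ∩ Keanu: 06:30-12:15.
Noa ∩ Dmitri ∩ Keanu ∩ Callum: 06:30-11:30.
Noa ∩ Dmitri ∩ Keanu ∩ Callum ∩ Viktor: 06:30-11:30.
The last common window of at least 45 minutes is 06:30-11:30; a 45-minute meeting can start as late as 10:45 and still end by 11:30.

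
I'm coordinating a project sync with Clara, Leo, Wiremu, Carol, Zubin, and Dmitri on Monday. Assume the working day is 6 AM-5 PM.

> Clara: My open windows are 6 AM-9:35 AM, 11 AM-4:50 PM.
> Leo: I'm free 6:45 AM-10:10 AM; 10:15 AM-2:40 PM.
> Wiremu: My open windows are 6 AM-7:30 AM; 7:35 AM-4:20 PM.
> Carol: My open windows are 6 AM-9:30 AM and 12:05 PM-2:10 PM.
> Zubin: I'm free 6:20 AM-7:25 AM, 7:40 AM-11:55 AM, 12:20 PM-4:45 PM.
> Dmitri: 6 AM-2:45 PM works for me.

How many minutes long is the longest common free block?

Clara ∩ Leo: 06:45-09:35, 11:00-14:40.
Clara ∩ Leo ∩ Wiremu: 06:45-07:30, 07:35-09:35, 11:00-14:40.
Clara ∩ Leo ∩ Wiremu ∩ Carol: 06:45-07:30, 07:35-09:30, 12:05-14:10.
Clara ∩ Leo ∩ Wiremu ∩ Carol ∩ Zubin: 06:45-07:25, 07:40-09:30, 12:20-14:10.
Clara ∩ Leo ∩ Wiremu ∩ Carol ∩ Zubin ∩ Dmitri: 06:45-07:25, 07:40-09:30, 12:20-14:10.
The longest is 07:40-09:30 at 110 minutes.

110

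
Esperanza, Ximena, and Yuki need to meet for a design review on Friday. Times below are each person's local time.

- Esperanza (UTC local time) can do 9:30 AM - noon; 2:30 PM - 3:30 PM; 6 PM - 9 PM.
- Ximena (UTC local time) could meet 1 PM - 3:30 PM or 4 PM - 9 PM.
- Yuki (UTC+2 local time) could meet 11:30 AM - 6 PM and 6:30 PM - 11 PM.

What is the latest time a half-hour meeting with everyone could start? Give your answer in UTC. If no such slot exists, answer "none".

Esperanza in UTC: 09:30-12:00, 14:30-15:30, 18:00-21:00.
Ximena in UTC: 13:00-15:30, 16:00-21:00.
Yuki in UTC: 09:30-16:00, 16:30-21:00 (subtract 2h to convert from UTC+2).
Esperanza ∩ Ximena: 14:30-15:30, 18:00-21:00.
Esperanza ∩ Ximena ∩ Yuki: 14:30-15:30, 18:00-21:00.
The last common window of at least 30 minutes is 18:00-21:00; a 30-minute meeting can start as late as 20:30 and still end by 21:00.

20:30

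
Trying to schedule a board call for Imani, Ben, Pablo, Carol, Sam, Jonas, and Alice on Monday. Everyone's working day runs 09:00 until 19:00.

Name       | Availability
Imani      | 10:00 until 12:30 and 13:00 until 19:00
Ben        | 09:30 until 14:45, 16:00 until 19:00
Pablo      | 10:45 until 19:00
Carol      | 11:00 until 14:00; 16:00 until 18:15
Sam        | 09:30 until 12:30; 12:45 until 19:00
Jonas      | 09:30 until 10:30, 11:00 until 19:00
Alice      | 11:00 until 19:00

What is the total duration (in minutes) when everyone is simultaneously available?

285

Imani ∩ Ben: 10:00-12:30, 13:00-14:45, 16:00-19:00.
Imani ∩ Ben ∩ Pablo: 10:45-12:30, 13:00-14:45, 16:00-19:00.
Imani ∩ Ben ∩ Pablo ∩ Carol: 11:00-12:30, 13:00-14:00, 16:00-18:15.
Imani ∩ Ben ∩ Pablo ∩ Carol ∩ Sam: 11:00-12:30, 13:00-14:00, 16:00-18:15.
Imani ∩ Ben ∩ Pablo ∩ Carol ∩ Sam ∩ Jonas: 11:00-12:30, 13:00-14:00, 16:00-18:15.
Imani ∩ Ben ∩ Pablo ∩ Carol ∩ Sam ∩ Jonas ∩ Alice: 11:00-12:30, 13:00-14:00, 16:00-18:15.
Summing the common windows: 90 + 60 + 135 = 285 minutes.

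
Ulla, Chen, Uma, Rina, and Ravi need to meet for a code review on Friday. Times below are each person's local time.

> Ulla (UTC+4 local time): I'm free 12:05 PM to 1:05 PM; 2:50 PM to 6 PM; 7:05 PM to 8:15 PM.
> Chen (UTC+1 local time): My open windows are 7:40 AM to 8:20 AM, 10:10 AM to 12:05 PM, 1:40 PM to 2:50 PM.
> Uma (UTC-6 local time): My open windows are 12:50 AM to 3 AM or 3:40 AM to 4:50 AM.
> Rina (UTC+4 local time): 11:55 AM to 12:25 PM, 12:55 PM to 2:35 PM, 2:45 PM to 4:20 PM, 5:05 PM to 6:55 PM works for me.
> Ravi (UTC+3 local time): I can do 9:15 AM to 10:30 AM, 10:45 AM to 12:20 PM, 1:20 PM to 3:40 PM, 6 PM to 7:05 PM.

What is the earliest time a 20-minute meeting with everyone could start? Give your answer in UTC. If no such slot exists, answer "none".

Ulla in UTC: 08:05-09:05, 10:50-14:00, 15:05-16:15 (subtract 4h to convert from UTC+4).
Chen in UTC: 06:40-07:20, 09:10-11:05, 12:40-13:50 (subtract 1h to convert from UTC+1).
Uma in UTC: 06:50-09:00, 09:40-10:50 (add 6h to convert from UTC-6).
Rina in UTC: 07:55-08:25, 08:55-10:35, 10:45-12:20, 13:05-14:55 (subtract 4h to convert from UTC+4).
Ravi in UTC: 06:15-07:30, 07:45-09:20, 10:20-12:40, 15:00-16:05 (subtract 3h to convert from UTC+3).
Ulla ∩ Chen: 10:50-11:05, 12:40-13:50.
Ulla ∩ Chen ∩ Uma: ∅.
Ulla ∩ Chen ∩ Uma ∩ Rina: ∅.
Ulla ∩ Chen ∩ Uma ∩ Rina ∩ Ravi: ∅.
There is no time when everyone is free.
No common window is at least 20 minutes long.

none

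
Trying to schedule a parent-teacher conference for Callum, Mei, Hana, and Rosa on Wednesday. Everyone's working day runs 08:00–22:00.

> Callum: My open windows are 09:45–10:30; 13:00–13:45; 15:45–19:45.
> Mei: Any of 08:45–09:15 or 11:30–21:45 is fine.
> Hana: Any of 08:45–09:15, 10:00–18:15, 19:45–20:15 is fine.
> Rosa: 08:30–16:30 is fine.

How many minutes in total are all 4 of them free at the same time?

90

Callum ∩ Mei: 13:00-13:45, 15:45-19:45.
Callum ∩ Mei ∩ Hana: 13:00-13:45, 15:45-18:15.
Callum ∩ Mei ∩ Hana ∩ Rosa: 13:00-13:45, 15:45-16:30.
Summing the common windows: 45 + 45 = 90 minutes.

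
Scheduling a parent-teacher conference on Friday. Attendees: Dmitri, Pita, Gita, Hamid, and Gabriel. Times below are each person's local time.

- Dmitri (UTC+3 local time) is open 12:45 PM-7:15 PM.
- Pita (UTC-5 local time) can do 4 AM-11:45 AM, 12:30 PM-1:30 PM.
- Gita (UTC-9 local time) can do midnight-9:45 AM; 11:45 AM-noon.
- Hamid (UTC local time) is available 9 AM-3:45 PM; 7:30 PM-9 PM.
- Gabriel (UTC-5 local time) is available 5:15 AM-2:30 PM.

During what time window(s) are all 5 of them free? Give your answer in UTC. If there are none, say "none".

Dmitri in UTC: 09:45-16:15 (subtract 3h to convert from UTC+3).
Pita in UTC: 09:00-16:45, 17:30-18:30 (add 5h to convert from UTC-5).
Gita in UTC: 09:00-18:45, 20:45-21:00 (add 9h to convert from UTC-9).
Hamid in UTC: 09:00-15:45, 19:30-21:00.
Gabriel in UTC: 10:15-19:30 (add 5h to convert from UTC-5).
Dmitri ∩ Pita: 09:45-16:15.
Dmitri ∩ Pita ∩ Gita: 09:45-16:15.
Dmitri ∩ Pita ∩ Gita ∩ Hamid: 09:45-15:45.
Dmitri ∩ Pita ∩ Gita ∩ Hamid ∩ Gabriel: 10:15-15:45.

10:15-15:45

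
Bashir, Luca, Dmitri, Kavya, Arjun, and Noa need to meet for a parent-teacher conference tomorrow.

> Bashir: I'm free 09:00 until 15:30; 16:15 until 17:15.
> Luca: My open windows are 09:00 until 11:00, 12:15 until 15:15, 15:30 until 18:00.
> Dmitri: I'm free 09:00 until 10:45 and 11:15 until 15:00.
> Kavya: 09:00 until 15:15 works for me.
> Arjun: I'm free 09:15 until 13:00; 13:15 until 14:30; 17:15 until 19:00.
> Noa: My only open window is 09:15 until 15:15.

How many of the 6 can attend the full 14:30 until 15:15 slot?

4

Bashir, Luca, Kavya, and Noa can make the full 14:30-15:15 slot — that's 4.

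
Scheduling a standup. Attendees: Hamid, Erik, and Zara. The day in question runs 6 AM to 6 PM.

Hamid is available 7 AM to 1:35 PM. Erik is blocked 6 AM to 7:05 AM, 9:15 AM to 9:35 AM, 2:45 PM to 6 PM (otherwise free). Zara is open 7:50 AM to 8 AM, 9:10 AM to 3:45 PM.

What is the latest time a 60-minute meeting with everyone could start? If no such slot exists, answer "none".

Hamid free: 07:00-13:35.
Erik free: 07:05-09:15, 09:35-14:45 (invert busy blocks within the working day).
Zara free: 07:50-08:00, 09:10-15:45.
Hamid ∩ Erik: 07:05-09:15, 09:35-13:35.
Hamid ∩ Erik ∩ Zara: 07:50-08:00, 09:10-09:15, 09:35-13:35.
Those are the intersection windows.
The last common window of at least 60 minutes is 09:35-13:35; a 60-minute meeting can start as late as 12:35 and still end by 13:35.

12:35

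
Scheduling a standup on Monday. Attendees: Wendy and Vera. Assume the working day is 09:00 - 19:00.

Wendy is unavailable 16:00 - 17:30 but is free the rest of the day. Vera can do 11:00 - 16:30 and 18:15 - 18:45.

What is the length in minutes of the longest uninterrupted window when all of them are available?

Wendy free: 09:00-16:00, 17:30-19:00 (invert busy blocks within the working day).
Vera free: 11:00-16:30, 18:15-18:45.
Wendy ∩ Vera: 11:00-16:00, 18:15-18:45.
Those are the intersection windows.
The longest is 11:00-16:00 at 300 minutes.

300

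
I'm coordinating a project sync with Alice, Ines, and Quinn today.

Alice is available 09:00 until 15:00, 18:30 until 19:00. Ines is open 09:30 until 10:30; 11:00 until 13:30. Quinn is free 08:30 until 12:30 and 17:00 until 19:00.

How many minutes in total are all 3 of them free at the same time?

150

Alice ∩ Ines: 09:30-10:30, 11:00-13:30.
Alice ∩ Ines ∩ Quinn: 09:30-10:30, 11:00-12:30.
So the common availability across everyone is 09:30-10:30, 11:00-12:30.
Summing the common windows: 60 + 90 = 150 minutes.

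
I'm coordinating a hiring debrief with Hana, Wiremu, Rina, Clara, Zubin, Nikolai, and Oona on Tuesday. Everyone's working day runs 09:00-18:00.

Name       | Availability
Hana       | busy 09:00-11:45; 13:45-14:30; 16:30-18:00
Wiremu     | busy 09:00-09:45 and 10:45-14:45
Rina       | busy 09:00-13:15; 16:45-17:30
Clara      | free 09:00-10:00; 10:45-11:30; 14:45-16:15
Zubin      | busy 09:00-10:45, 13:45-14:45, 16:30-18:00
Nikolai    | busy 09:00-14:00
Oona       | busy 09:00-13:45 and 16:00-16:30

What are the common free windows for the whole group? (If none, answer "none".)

Hana free: 11:45-13:45, 14:30-16:30 (invert busy blocks within the working day).
Wiremu free: 09:45-10:45, 14:45-18:00 (invert busy blocks within the working day).
Rina free: 13:15-16:45, 17:30-18:00 (invert busy blocks within the working day).
Clara free: 09:00-10:00, 10:45-11:30, 14:45-16:15.
Zubin free: 10:45-13:45, 14:45-16:30 (invert busy blocks within the working day).
Nikolai free: 14:00-18:00 (invert busy blocks within the working day).
Oona free: 13:45-16:00, 16:30-18:00 (invert busy blocks within the working day).
Hana ∩ Wiremu: 14:45-16:30.
Hana ∩ Wiremu ∩ Rina: 14:45-16:30.
Hana ∩ Wiremu ∩ Rina ∩ Clara: 14:45-16:15.
Hana ∩ Wiremu ∩ Rina ∩ Clara ∩ Zubin: 14:45-16:15.
Hana ∩ Wiremu ∩ Rina ∩ Clara ∩ Zubin ∩ Nikolai: 14:45-16:15.
Hana ∩ Wiremu ∩ Rina ∩ Clara ∩ Zubin ∩ Nikolai ∩ Oona: 14:45-16:00.

14:45-16:00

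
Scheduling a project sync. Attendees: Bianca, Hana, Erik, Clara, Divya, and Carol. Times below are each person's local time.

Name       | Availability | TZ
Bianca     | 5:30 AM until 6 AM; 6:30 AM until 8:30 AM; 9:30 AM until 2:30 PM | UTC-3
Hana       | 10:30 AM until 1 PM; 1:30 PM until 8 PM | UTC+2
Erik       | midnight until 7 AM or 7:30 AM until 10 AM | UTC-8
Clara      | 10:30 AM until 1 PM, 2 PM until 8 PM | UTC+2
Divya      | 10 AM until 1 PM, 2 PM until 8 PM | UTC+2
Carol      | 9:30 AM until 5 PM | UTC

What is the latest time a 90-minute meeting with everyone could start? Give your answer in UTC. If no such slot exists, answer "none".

15:30

Bianca in UTC: 08:30-09:00, 09:30-11:30, 12:30-17:30 (add 3h to convert from UTC-3).
Hana in UTC: 08:30-11:00, 11:30-18:00 (subtract 2h to convert from UTC+2).
Erik in UTC: 08:00-15:00, 15:30-18:00 (add 8h to convert from UTC-8).
Clara in UTC: 08:30-11:00, 12:00-18:00 (subtract 2h to convert from UTC+2).
Divya in UTC: 08:00-11:00, 12:00-18:00 (subtract 2h to convert from UTC+2).
Carol in UTC: 09:30-17:00.
Bianca ∩ Hana: 08:30-09:00, 09:30-11:00, 12:30-17:30.
Bianca ∩ Hana ∩ Erik: 08:30-09:00, 09:30-11:00, 12:30-15:00, 15:30-17:30.
Bianca ∩ Hana ∩ Erik ∩ Clara: 08:30-09:00, 09:30-11:00, 12:30-15:00, 15:30-17:30.
Bianca ∩ Hana ∩ Erik ∩ Clara ∩ Divya: 08:30-09:00, 09:30-11:00, 12:30-15:00, 15:30-17:30.
Bianca ∩ Hana ∩ Erik ∩ Clara ∩ Divya ∩ Carol: 09:30-11:00, 12:30-15:00, 15:30-17:00.
Those are the intersection windows.
The last common window of at least 90 minutes is 15:30-17:00; a 90-minute meeting can start as late as 15:30 and still end by 17:00.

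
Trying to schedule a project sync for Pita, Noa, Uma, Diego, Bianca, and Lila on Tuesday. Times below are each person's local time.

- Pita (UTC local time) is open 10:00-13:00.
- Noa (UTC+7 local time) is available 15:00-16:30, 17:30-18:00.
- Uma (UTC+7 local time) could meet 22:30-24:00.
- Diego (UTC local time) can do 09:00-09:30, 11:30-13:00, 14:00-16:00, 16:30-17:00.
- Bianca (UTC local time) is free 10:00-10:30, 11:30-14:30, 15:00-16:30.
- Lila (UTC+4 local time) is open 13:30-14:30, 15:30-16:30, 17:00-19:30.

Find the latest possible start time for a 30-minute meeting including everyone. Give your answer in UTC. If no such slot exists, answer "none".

none

Pita in UTC: 10:00-13:00.
Noa in UTC: 08:00-09:30, 10:30-11:00 (subtract 7h to convert from UTC+7).
Uma in UTC: 15:30-17:00 (subtract 7h to convert from UTC+7).
Diego in UTC: 09:00-09:30, 11:30-13:00, 14:00-16:00, 16:30-17:00.
Bianca in UTC: 10:00-10:30, 11:30-14:30, 15:00-16:30.
Lila in UTC: 09:30-10:30, 11:30-12:30, 13:00-15:30 (subtract 4h to convert from UTC+4).
Pita ∩ Noa: 10:30-11:00.
Pita ∩ Noa ∩ Uma: ∅.
Pita ∩ Noa ∩ Uma ∩ Diego: ∅.
Pita ∩ Noa ∩ Uma ∩ Diego ∩ Bianca: ∅.
Pita ∩ Noa ∩ Uma ∩ Diego ∩ Bianca ∩ Lila: ∅.
There is no time when everyone is free.
No common window is at least 30 minutes long.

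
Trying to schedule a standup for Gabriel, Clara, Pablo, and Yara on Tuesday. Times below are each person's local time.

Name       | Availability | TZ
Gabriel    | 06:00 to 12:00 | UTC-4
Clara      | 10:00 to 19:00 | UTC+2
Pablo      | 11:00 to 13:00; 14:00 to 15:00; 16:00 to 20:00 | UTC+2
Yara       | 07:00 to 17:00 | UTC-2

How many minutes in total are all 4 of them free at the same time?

Gabriel in UTC: 10:00-16:00 (add 4h to convert from UTC-4).
Clara in UTC: 08:00-17:00 (subtract 2h to convert from UTC+2).
Pablo in UTC: 09:00-11:00, 12:00-13:00, 14:00-18:00 (subtract 2h to convert from UTC+2).
Yara in UTC: 09:00-19:00 (add 2h to convert from UTC-2).
Gabriel ∩ Clara: 10:00-16:00.
Gabriel ∩ Clara ∩ Pablo: 10:00-11:00, 12:00-13:00, 14:00-16:00.
Gabriel ∩ Clara ∩ Pablo ∩ Yara: 10:00-11:00, 12:00-13:00, 14:00-16:00.
Summing the common windows: 60 + 60 + 120 = 240 minutes.

240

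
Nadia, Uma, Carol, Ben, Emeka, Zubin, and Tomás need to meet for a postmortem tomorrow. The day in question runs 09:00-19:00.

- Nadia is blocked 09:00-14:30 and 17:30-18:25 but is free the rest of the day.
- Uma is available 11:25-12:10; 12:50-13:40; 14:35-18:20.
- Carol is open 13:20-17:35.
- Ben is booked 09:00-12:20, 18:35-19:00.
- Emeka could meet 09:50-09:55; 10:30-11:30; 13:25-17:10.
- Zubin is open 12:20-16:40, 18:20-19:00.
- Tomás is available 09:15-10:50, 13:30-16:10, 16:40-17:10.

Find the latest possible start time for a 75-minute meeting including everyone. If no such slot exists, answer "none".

Nadia free: 14:30-17:30, 18:25-19:00 (invert busy blocks within the working day).
Uma free: 11:25-12:10, 12:50-13:40, 14:35-18:20.
Carol free: 13:20-17:35.
Ben free: 12:20-18:35 (invert busy blocks within the working day).
Emeka free: 09:50-09:55, 10:30-11:30, 13:25-17:10.
Zubin free: 12:20-16:40, 18:20-19:00.
Tomás free: 09:15-10:50, 13:30-16:10, 16:40-17:10.
Nadia ∩ Uma: 14:35-17:30.
Nadia ∩ Uma ∩ Carol: 14:35-17:30.
Nadia ∩ Uma ∩ Carol ∩ Ben: 14:35-17:30.
Nadia ∩ Uma ∩ Carol ∩ Ben ∩ Emeka: 14:35-17:10.
Nadia ∩ Uma ∩ Carol ∩ Ben ∩ Emeka ∩ Zubin: 14:35-16:40.
Nadia ∩ Uma ∩ Carol ∩ Ben ∩ Emeka ∩ Zubin ∩ Tomás: 14:35-16:10.
The last common window of at least 75 minutes is 14:35-16:10; a 75-minute meeting can start as late as 14:55 and still end by 16:10.

14:55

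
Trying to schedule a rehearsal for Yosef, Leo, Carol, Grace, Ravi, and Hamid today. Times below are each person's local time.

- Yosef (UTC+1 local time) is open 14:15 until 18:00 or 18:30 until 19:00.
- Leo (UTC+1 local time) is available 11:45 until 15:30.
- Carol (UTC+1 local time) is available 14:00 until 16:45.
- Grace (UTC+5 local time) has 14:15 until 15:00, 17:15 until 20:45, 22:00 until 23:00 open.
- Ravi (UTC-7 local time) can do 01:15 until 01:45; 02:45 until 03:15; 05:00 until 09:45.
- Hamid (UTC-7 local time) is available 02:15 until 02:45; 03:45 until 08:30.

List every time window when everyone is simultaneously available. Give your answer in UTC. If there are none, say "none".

Yosef in UTC: 13:15-17:00, 17:30-18:00 (subtract 1h to convert from UTC+1).
Leo in UTC: 10:45-14:30 (subtract 1h to convert from UTC+1).
Carol in UTC: 13:00-15:45 (subtract 1h to convert from UTC+1).
Grace in UTC: 09:15-10:00, 12:15-15:45, 17:00-18:00 (subtract 5h to convert from UTC+5).
Ravi in UTC: 08:15-08:45, 09:45-10:15, 12:00-16:45 (add 7h to convert from UTC-7).
Hamid in UTC: 09:15-09:45, 10:45-15:30 (add 7h to convert from UTC-7).
Yosef ∩ Leo: 13:15-14:30.
Yosef ∩ Leo ∩ Carol: 13:15-14:30.
Yosef ∩ Leo ∩ Carol ∩ Grace: 13:15-14:30.
Yosef ∩ Leo ∩ Carol ∩ Grace ∩ Ravi: 13:15-14:30.
Yosef ∩ Leo ∩ Carol ∩ Grace ∩ Ravi ∩ Hamid: 13:15-14:30.

13:15-14:30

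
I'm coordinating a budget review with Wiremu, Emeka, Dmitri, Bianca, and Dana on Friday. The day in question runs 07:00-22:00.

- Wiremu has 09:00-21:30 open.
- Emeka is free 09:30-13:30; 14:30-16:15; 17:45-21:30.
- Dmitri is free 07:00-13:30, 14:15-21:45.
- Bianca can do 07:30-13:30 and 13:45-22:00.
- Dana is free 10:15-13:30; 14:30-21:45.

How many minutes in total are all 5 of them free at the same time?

525

Wiremu ∩ Emeka: 09:30-13:30, 14:30-16:15, 17:45-21:30.
Wiremu ∩ Emeka ∩ Dmitri: 09:30-13:30, 14:30-16:15, 17:45-21:30.
Wiremu ∩ Emeka ∩ Dmitri ∩ Bianca: 09:30-13:30, 14:30-16:15, 17:45-21:30.
Wiremu ∩ Emeka ∩ Dmitri ∩ Bianca ∩ Dana: 10:15-13:30, 14:30-16:15, 17:45-21:30.
So the common availability across everyone is 10:15-13:30, 14:30-16:15, 17:45-21:30.
Summing the common windows: 195 + 105 + 225 = 525 minutes.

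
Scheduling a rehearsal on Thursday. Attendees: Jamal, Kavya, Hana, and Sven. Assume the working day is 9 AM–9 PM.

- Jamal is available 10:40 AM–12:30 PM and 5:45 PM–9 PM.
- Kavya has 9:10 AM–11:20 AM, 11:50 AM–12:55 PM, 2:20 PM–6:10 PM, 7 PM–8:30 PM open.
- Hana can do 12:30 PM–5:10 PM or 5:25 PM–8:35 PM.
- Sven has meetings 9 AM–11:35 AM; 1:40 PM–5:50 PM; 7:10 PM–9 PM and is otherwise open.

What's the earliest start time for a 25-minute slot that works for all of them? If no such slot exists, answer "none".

none

Jamal free: 10:40-12:30, 17:45-21:00.
Kavya free: 09:10-11:20, 11:50-12:55, 14:20-18:10, 19:00-20:30.
Hana free: 12:30-17:10, 17:25-20:35.
Sven free: 11:35-13:40, 17:50-19:10 (invert busy blocks within the working day).
Jamal ∩ Kavya: 10:40-11:20, 11:50-12:30, 17:45-18:10, 19:00-20:30.
Jamal ∩ Kavya ∩ Hana: 17:45-18:10, 19:00-20:30.
Jamal ∩ Kavya ∩ Hana ∩ Sven: 17:50-18:10, 19:00-19:10.
Those are the intersection windows.
No common window is at least 25 minutes long.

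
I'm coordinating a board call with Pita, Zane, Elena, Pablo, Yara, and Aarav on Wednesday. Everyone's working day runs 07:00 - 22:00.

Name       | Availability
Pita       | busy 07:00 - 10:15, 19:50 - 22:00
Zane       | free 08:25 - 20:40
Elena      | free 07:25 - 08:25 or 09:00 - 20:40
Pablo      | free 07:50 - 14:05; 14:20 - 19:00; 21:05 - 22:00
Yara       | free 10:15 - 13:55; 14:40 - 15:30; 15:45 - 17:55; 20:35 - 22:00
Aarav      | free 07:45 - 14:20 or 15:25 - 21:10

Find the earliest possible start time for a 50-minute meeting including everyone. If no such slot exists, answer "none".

10:15

Pita free: 10:15-19:50 (invert busy blocks within the working day).
Zane free: 08:25-20:40.
Elena free: 07:25-08:25, 09:00-20:40.
Pablo free: 07:50-14:05, 14:20-19:00, 21:05-22:00.
Yara free: 10:15-13:55, 14:40-15:30, 15:45-17:55, 20:35-22:00.
Aarav free: 07:45-14:20, 15:25-21:10.
Pita ∩ Zane: 10:15-19:50.
Pita ∩ Zane ∩ Elena: 10:15-19:50.
Pita ∩ Zane ∩ Elena ∩ Pablo: 10:15-14:05, 14:20-19:00.
Pita ∩ Zane ∩ Elena ∩ Pablo ∩ Yara: 10:15-13:55, 14:40-15:30, 15:45-17:55.
Pita ∩ Zane ∩ Elena ∩ Pablo ∩ Yara ∩ Aarav: 10:15-13:55, 15:25-15:30, 15:45-17:55.
The first common window of at least 50 minutes is 10:15-13:55, so the earliest start is 10:15.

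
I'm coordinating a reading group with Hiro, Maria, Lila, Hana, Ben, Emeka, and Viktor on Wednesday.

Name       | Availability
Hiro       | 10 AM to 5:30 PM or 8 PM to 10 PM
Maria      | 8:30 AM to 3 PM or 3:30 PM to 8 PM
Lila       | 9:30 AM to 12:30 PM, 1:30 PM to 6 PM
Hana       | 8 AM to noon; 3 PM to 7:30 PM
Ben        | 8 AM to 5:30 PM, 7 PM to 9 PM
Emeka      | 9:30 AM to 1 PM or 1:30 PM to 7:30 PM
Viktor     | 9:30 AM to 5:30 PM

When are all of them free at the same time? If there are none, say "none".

Hiro ∩ Maria: 10:00-15:00, 15:30-17:30.
Hiro ∩ Maria ∩ Lila: 10:00-12:30, 13:30-15:00, 15:30-17:30.
Hiro ∩ Maria ∩ Lila ∩ Hana: 10:00-12:00, 15:30-17:30.
Hiro ∩ Maria ∩ Lila ∩ Hana ∩ Ben: 10:00-12:00, 15:30-17:30.
Hiro ∩ Maria ∩ Lila ∩ Hana ∩ Ben ∩ Emeka: 10:00-12:00, 15:30-17:30.
Hiro ∩ Maria ∩ Lila ∩ Hana ∩ Ben ∩ Emeka ∩ Viktor: 10:00-12:00, 15:30-17:30.

10:00-12:00, 15:30-17:30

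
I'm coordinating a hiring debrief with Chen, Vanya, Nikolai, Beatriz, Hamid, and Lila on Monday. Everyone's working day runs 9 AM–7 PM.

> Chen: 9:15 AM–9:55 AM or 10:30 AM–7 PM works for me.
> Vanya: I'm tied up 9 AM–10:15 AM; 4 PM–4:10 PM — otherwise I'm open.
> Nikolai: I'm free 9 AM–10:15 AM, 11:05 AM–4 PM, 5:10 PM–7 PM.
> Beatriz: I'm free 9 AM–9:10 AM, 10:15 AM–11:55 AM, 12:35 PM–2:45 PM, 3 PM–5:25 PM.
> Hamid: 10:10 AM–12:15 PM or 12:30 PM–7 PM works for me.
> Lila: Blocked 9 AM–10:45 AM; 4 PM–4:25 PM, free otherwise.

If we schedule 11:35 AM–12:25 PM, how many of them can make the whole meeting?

4

Chen free: 09:15-09:55, 10:30-19:00.
Vanya free: 10:15-16:00, 16:10-19:00 (invert busy blocks within the working day).
Nikolai free: 09:00-10:15, 11:05-16:00, 17:10-19:00.
Beatriz free: 09:00-09:10, 10:15-11:55, 12:35-14:45, 15:00-17:25.
Hamid free: 10:10-12:15, 12:30-19:00.
Lila free: 10:45-16:00, 16:25-19:00 (invert busy blocks within the working day).
Chen, Vanya, Nikolai, and Lila can make the full 11:35-12:25 slot — that's 4.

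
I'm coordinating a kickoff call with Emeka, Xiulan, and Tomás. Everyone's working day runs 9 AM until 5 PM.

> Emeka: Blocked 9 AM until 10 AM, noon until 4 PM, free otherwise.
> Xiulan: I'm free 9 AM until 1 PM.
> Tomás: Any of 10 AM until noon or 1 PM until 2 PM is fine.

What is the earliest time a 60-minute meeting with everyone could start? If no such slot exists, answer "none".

Emeka free: 10:00-12:00, 16:00-17:00 (invert busy blocks within the working day).
Xiulan free: 09:00-13:00.
Tomás free: 10:00-12:00, 13:00-14:00.
Emeka ∩ Xiulan: 10:00-12:00.
Emeka ∩ Xiulan ∩ Tomás: 10:00-12:00.
The first common window of at least 60 minutes is 10:00-12:00, so the earliest start is 10:00.

10:00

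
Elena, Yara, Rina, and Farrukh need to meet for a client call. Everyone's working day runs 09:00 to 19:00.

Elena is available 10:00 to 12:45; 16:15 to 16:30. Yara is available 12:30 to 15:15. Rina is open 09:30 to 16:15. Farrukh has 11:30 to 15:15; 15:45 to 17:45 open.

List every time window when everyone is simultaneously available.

Elena ∩ Yara: 12:30-12:45.
Elena ∩ Yara ∩ Rina: 12:30-12:45.
Elena ∩ Yara ∩ Rina ∩ Farrukh: 12:30-12:45.

12:30-12:45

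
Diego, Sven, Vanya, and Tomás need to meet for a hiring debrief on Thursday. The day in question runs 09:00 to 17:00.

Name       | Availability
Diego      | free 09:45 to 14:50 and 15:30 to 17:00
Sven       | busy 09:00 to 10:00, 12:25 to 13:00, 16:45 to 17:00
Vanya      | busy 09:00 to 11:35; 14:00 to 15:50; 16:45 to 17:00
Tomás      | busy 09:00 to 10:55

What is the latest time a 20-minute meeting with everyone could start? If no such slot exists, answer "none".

Diego free: 09:45-14:50, 15:30-17:00.
Sven free: 10:00-12:25, 13:00-16:45 (invert busy blocks within the working day).
Vanya free: 11:35-14:00, 15:50-16:45 (invert busy blocks within the working day).
Tomás free: 10:55-17:00 (invert busy blocks within the working day).
Diego ∩ Sven: 10:00-12:25, 13:00-14:50, 15:30-16:45.
Diego ∩ Sven ∩ Vanya: 11:35-12:25, 13:00-14:00, 15:50-16:45.
Diego ∩ Sven ∩ Vanya ∩ Tomás: 11:35-12:25, 13:00-14:00, 15:50-16:45.
The last common window of at least 20 minutes is 15:50-16:45; a 20-minute meeting can start as late as 16:25 and still end by 16:45.

16:25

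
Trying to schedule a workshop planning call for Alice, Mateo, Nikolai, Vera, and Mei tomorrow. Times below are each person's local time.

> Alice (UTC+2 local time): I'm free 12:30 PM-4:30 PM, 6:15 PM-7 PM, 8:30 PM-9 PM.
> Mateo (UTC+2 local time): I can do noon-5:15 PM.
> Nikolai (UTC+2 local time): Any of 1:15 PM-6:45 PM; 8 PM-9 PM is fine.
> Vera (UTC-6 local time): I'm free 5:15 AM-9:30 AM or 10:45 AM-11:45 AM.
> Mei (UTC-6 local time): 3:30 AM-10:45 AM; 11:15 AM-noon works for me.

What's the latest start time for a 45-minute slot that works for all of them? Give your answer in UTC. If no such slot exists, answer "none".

Alice in UTC: 10:30-14:30, 16:15-17:00, 18:30-19:00 (subtract 2h to convert from UTC+2).
Mateo in UTC: 10:00-15:15 (subtract 2h to convert from UTC+2).
Nikolai in UTC: 11:15-16:45, 18:00-19:00 (subtract 2h to convert from UTC+2).
Vera in UTC: 11:15-15:30, 16:45-17:45 (add 6h to convert from UTC-6).
Mei in UTC: 09:30-16:45, 17:15-18:00 (add 6h to convert from UTC-6).
Alice ∩ Mateo: 10:30-14:30.
Alice ∩ Mateo ∩ Nikolai: 11:15-14:30.
Alice ∩ Mateo ∩ Nikolai ∩ Vera: 11:15-14:30.
Alice ∩ Mateo ∩ Nikolai ∩ Vera ∩ Mei: 11:15-14:30.
The last common window of at least 45 minutes is 11:15-14:30; a 45-minute meeting can start as late as 13:45 and still end by 14:30.

13:45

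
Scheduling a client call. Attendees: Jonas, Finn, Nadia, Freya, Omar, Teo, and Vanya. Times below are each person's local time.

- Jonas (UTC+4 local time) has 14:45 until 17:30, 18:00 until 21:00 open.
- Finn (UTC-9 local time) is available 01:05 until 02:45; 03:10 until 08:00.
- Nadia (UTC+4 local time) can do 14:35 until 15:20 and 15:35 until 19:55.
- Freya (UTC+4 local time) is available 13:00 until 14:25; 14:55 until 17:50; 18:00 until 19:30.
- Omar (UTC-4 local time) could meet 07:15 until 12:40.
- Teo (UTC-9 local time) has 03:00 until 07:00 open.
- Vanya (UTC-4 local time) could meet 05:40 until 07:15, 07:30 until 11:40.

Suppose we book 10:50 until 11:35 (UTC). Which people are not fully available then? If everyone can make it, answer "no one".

Jonas in UTC: 10:45-13:30, 14:00-17:00 (subtract 4h to convert from UTC+4).
Finn in UTC: 10:05-11:45, 12:10-17:00 (add 9h to convert from UTC-9).
Nadia in UTC: 10:35-11:20, 11:35-15:55 (subtract 4h to convert from UTC+4).
Freya in UTC: 09:00-10:25, 10:55-13:50, 14:00-15:30 (subtract 4h to convert from UTC+4).
Omar in UTC: 11:15-16:40 (add 4h to convert from UTC-4).
Teo in UTC: 12:00-16:00 (add 9h to convert from UTC-9).
Vanya in UTC: 09:40-11:15, 11:30-15:40 (add 4h to convert from UTC-4).
Jonas: free for 10:50-11:35. Finn: free for 10:50-11:35. Nadia: not fully free for 10:50-11:35. Freya: not fully free for 10:50-11:35. Omar: not fully free for 10:50-11:35. Teo: not fully free for 10:50-11:35. Vanya: not fully free for 10:50-11:35.

Freya, Nadia, Omar, Teo, Vanya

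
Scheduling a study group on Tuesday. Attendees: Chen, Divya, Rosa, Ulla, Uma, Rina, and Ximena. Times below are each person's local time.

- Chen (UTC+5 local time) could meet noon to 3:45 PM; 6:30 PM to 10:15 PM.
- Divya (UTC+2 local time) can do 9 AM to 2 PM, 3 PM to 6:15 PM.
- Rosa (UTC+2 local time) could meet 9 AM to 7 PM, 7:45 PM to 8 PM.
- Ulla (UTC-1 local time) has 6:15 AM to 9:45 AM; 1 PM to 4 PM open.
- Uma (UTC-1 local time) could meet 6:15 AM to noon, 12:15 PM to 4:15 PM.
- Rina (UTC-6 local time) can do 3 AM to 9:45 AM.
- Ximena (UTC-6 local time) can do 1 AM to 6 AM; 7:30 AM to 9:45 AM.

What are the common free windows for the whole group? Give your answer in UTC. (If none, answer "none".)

09:00-10:45, 14:00-15:45

Chen in UTC: 07:00-10:45, 13:30-17:15 (subtract 5h to convert from UTC+5).
Divya in UTC: 07:00-12:00, 13:00-16:15 (subtract 2h to convert from UTC+2).
Rosa in UTC: 07:00-17:00, 17:45-18:00 (subtract 2h to convert from UTC+2).
Ulla in UTC: 07:15-10:45, 14:00-17:00 (add 1h to convert from UTC-1).
Uma in UTC: 07:15-13:00, 13:15-17:15 (add 1h to convert from UTC-1).
Rina in UTC: 09:00-15:45 (add 6h to convert from UTC-6).
Ximena in UTC: 07:00-12:00, 13:30-15:45 (add 6h to convert from UTC-6).
Chen ∩ Divya: 07:00-10:45, 13:30-16:15.
Chen ∩ Divya ∩ Rosa: 07:00-10:45, 13:30-16:15.
Chen ∩ Divya ∩ Rosa ∩ Ulla: 07:15-10:45, 14:00-16:15.
Chen ∩ Divya ∩ Rosa ∩ Ulla ∩ Uma: 07:15-10:45, 14:00-16:15.
Chen ∩ Divya ∩ Rosa ∩ Ulla ∩ Uma ∩ Rina: 09:00-10:45, 14:00-15:45.
Chen ∩ Divya ∩ Rosa ∩ Ulla ∩ Uma ∩ Rina ∩ Ximena: 09:00-10:45, 14:00-15:45.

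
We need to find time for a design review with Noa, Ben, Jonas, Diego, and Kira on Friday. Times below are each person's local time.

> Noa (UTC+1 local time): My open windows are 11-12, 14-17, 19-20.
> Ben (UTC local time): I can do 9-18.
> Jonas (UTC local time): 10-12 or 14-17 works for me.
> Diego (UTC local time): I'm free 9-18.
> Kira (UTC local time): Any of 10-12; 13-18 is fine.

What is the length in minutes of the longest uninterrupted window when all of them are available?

Noa in UTC: 10:00-11:00, 13:00-16:00, 18:00-19:00 (subtract 1h to convert from UTC+1).
Ben in UTC: 09:00-18:00.
Jonas in UTC: 10:00-12:00, 14:00-17:00.
Diego in UTC: 09:00-18:00.
Kira in UTC: 10:00-12:00, 13:00-18:00.
Noa ∩ Ben: 10:00-11:00, 13:00-16:00.
Noa ∩ Ben ∩ Jonas: 10:00-11:00, 14:00-16:00.
Noa ∩ Ben ∩ Jonas ∩ Diego: 10:00-11:00, 14:00-16:00.
Noa ∩ Ben ∩ Jonas ∩ Diego ∩ Kira: 10:00-11:00, 14:00-16:00.
So the common availability across everyone is 10:00-11:00, 14:00-16:00.
The longest is 14:00-16:00 at 120 minutes.

120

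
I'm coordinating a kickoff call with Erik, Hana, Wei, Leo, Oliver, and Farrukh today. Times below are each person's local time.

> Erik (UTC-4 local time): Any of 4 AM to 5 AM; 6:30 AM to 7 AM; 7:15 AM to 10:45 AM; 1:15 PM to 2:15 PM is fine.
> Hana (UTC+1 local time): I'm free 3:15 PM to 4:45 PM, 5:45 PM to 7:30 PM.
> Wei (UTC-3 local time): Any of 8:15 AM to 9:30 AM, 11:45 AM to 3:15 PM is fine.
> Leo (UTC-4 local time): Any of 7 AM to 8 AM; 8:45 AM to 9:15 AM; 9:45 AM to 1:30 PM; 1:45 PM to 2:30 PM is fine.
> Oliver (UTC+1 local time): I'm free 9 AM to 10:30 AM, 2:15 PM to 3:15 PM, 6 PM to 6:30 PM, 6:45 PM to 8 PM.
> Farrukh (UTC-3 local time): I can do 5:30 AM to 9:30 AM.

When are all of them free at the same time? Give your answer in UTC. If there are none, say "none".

Erik in UTC: 08:00-09:00, 10:30-11:00, 11:15-14:45, 17:15-18:15 (add 4h to convert from UTC-4).
Hana in UTC: 14:15-15:45, 16:45-18:30 (subtract 1h to convert from UTC+1).
Wei in UTC: 11:15-12:30, 14:45-18:15 (add 3h to convert from UTC-3).
Leo in UTC: 11:00-12:00, 12:45-13:15, 13:45-17:30, 17:45-18:30 (add 4h to convert from UTC-4).
Oliver in UTC: 08:00-09:30, 13:15-14:15, 17:00-17:30, 17:45-19:00 (subtract 1h to convert from UTC+1).
Farrukh in UTC: 08:30-12:30 (add 3h to convert from UTC-3).
Erik ∩ Hana: 14:15-14:45, 17:15-18:15.
Erik ∩ Hana ∩ Wei: 17:15-18:15.
Erik ∩ Hana ∩ Wei ∩ Leo: 17:15-17:30, 17:45-18:15.
Erik ∩ Hana ∩ Wei ∩ Leo ∩ Oliver: 17:15-17:30, 17:45-18:15.
Erik ∩ Hana ∩ Wei ∩ Leo ∩ Oliver ∩ Farrukh: ∅.
There is no time when everyone is free.

none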